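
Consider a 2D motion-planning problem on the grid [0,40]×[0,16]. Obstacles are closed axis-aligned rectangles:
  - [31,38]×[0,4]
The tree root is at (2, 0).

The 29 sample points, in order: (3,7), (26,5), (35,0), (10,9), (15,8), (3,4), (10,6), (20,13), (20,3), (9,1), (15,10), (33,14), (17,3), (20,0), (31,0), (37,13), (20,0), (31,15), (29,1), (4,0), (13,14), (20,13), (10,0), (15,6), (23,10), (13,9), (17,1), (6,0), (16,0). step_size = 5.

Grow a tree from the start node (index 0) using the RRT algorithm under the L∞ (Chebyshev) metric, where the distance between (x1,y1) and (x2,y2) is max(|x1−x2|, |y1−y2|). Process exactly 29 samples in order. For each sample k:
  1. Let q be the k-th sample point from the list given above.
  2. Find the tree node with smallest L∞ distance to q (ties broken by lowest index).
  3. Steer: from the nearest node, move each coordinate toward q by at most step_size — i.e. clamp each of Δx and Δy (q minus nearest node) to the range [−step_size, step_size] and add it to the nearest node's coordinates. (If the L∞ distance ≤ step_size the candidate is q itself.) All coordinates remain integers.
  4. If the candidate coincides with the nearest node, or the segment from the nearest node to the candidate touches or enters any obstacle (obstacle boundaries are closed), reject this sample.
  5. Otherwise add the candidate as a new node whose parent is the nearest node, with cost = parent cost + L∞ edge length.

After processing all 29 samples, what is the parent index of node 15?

Parent of node 15: 9

1. q=(3,7) nearest=0 d=7 new=(3,5) → add node 1 parent=0 cost=5
2. q=(26,5) nearest=1 d=23 new=(8,5) → add node 2 parent=1 cost=10
3. q=(35,0) nearest=2 d=27 new=(13,0) → add node 3 parent=2 cost=15
4. q=(10,9) nearest=2 d=4 new=(10,9) → add node 4 parent=2 cost=14
5. q=(15,8) nearest=4 d=5 new=(15,8) → add node 5 parent=4 cost=19
6. q=(3,4) nearest=1 d=1 new=(3,4) → add node 6 parent=1 cost=6
7. q=(10,6) nearest=2 d=2 new=(10,6) → add node 7 parent=2 cost=12
8. q=(20,13) nearest=5 d=5 new=(20,13) → add node 8 parent=5 cost=24
9. q=(20,3) nearest=5 d=5 new=(20,3) → add node 9 parent=5 cost=24
10. q=(9,1) nearest=2 d=4 new=(9,1) → add node 10 parent=2 cost=14
11. q=(15,10) nearest=5 d=2 new=(15,10) → add node 11 parent=5 cost=21
12. q=(33,14) nearest=8 d=13 new=(25,14) → add node 12 parent=8 cost=29
13. q=(17,3) nearest=9 d=3 new=(17,3) → add node 13 parent=9 cost=27
14. q=(20,0) nearest=9 d=3 new=(20,0) → add node 14 parent=9 cost=27
15. q=(31,0) nearest=9 d=11 new=(25,0) → add node 15 parent=9 cost=29
16. q=(37,13) nearest=12 d=12 new=(30,13) → add node 16 parent=12 cost=34
17. q=(20,0) nearest=14 d=0 → coincident, reject
18. q=(31,15) nearest=16 d=2 new=(31,15) → add node 17 parent=16 cost=36
19. q=(29,1) nearest=15 d=4 new=(29,1) → add node 18 parent=15 cost=33
20. q=(4,0) nearest=0 d=2 new=(4,0) → add node 19 parent=0 cost=2
21. q=(13,14) nearest=11 d=4 new=(13,14) → add node 20 parent=11 cost=25
22. q=(20,13) nearest=8 d=0 → coincident, reject
23. q=(10,0) nearest=10 d=1 new=(10,0) → add node 21 parent=10 cost=15
24. q=(15,6) nearest=5 d=2 new=(15,6) → add node 22 parent=5 cost=21
25. q=(23,10) nearest=8 d=3 new=(23,10) → add node 23 parent=8 cost=27
26. q=(13,9) nearest=5 d=2 new=(13,9) → add node 24 parent=5 cost=21
27. q=(17,1) nearest=13 d=2 new=(17,1) → add node 25 parent=13 cost=29
28. q=(6,0) nearest=19 d=2 new=(6,0) → add node 26 parent=19 cost=4
29. q=(16,0) nearest=25 d=1 new=(16,0) → add node 27 parent=25 cost=30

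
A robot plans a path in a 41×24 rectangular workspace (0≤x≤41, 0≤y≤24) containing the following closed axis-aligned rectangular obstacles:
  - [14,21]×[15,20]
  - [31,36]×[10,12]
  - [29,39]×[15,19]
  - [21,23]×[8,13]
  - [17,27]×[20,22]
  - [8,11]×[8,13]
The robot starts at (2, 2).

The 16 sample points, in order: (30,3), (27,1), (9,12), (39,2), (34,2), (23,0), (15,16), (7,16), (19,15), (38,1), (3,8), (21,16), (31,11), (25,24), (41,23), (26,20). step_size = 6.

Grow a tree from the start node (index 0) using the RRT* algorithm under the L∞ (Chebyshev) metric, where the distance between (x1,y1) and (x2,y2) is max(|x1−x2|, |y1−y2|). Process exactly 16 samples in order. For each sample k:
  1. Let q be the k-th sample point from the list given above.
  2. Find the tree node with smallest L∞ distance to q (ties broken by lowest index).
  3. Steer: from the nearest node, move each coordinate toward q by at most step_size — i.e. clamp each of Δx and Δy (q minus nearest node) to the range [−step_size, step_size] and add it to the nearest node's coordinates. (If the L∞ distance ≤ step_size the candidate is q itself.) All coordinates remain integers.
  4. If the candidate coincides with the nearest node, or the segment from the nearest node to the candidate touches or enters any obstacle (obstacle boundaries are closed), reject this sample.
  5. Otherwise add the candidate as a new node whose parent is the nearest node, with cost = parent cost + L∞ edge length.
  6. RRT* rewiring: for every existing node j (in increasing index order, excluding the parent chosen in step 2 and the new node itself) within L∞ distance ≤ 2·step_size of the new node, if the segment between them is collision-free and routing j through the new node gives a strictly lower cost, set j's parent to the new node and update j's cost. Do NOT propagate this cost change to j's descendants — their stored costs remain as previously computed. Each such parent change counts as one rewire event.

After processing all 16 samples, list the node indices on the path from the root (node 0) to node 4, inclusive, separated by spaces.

Path: 0 1 2 3 4

1. q=(30,3) nearest=0 d=28 new=(8,3) → add node 1 parent=0 cost=6
2. q=(27,1) nearest=1 d=19 new=(14,1) → add node 2 parent=1 cost=12
3. q=(9,12) nearest=1 d=9 new=(9,9) → blocked by [8,11]×[8,13], reject
4. q=(39,2) nearest=2 d=25 new=(20,2) → add node 3 parent=2 cost=18
5. q=(34,2) nearest=3 d=14 new=(26,2) → add node 4 parent=3 cost=24
6. q=(23,0) nearest=3 d=3 new=(23,0) → add node 5 parent=3 cost=21
7. q=(15,16) nearest=1 d=13 new=(14,9) → add node 6 parent=1 cost=12
8. q=(7,16) nearest=6 d=7 new=(8,15) → blocked by [8,11]×[8,13], reject
9. q=(19,15) nearest=6 d=6 new=(19,15) → blocked by [14,21]×[15,20], reject
10. q=(38,1) nearest=4 d=12 new=(32,1) → add node 7 parent=4 cost=30
11. q=(3,8) nearest=1 d=5 new=(3,8) → add node 8 parent=1 cost=11
12. q=(21,16) nearest=6 d=7 new=(20,15) → blocked by [14,21]×[15,20], reject
13. q=(31,11) nearest=4 d=9 new=(31,8) → add node 9 parent=4 cost=30
14. q=(25,24) nearest=6 d=15 new=(20,15) → blocked by [14,21]×[15,20], reject
15. q=(41,23) nearest=9 d=15 new=(37,14) → blocked by [31,36]×[10,12], reject
16. q=(26,20) nearest=6 d=12 new=(20,15) → blocked by [14,21]×[15,20], reject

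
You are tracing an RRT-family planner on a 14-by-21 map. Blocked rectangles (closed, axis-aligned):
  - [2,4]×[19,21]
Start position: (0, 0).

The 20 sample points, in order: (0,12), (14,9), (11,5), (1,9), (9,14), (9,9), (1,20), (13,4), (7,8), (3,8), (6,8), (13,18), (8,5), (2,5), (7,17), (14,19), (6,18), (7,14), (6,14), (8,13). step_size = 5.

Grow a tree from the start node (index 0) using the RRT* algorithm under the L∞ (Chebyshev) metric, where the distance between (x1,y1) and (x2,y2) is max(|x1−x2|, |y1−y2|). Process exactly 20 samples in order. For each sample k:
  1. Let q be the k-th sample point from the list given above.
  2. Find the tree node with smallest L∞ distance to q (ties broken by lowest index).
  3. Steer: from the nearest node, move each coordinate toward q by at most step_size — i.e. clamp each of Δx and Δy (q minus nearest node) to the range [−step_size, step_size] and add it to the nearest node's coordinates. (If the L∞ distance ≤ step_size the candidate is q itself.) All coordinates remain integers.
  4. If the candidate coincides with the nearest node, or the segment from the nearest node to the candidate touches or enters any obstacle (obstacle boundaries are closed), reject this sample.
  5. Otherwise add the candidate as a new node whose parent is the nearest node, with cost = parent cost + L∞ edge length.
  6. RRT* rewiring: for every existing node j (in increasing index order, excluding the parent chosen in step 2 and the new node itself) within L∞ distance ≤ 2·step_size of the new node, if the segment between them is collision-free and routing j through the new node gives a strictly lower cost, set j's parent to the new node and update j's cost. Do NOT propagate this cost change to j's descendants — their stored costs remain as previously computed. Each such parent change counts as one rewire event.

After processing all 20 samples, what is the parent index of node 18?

Parent of node 18: 5

1. q=(0,12) nearest=0 d=12 new=(0,5) → add node 1 parent=0 cost=5
2. q=(14,9) nearest=0 d=14 new=(5,5) → add node 2 parent=0 cost=5
3. q=(11,5) nearest=2 d=6 new=(10,5) → add node 3 parent=2 cost=10
4. q=(1,9) nearest=1 d=4 new=(1,9) → add node 4 parent=1 cost=9
5. q=(9,14) nearest=4 d=8 new=(6,14) → add node 5 parent=4 cost=14
6. q=(9,9) nearest=2 d=4 new=(9,9) → add node 6 parent=2 cost=9
7. q=(1,20) nearest=5 d=6 new=(1,19) → add node 7 parent=5 cost=19
8. q=(13,4) nearest=3 d=3 new=(13,4) → add node 8 parent=3 cost=13
9. q=(7,8) nearest=6 d=2 new=(7,8) → add node 9 parent=6 cost=11
10. q=(3,8) nearest=4 d=2 new=(3,8) → add node 10 parent=4 cost=11
11. q=(6,8) nearest=9 d=1 new=(6,8) → add node 11 parent=9 cost=12
12. q=(13,18) nearest=5 d=7 new=(11,18) → add node 12 parent=5 cost=19
13. q=(8,5) nearest=3 d=2 new=(8,5) → add node 13 parent=3 cost=12
14. q=(2,5) nearest=1 d=2 new=(2,5) → add node 14 parent=1 cost=7; rewire 10→14 (10<11); rewire 11→14 (11<12)
15. q=(7,17) nearest=5 d=3 new=(7,17) → add node 15 parent=5 cost=17
16. q=(14,19) nearest=12 d=3 new=(14,19) → add node 16 parent=12 cost=22
17. q=(6,18) nearest=15 d=1 new=(6,18) → add node 17 parent=15 cost=18
18. q=(7,14) nearest=5 d=1 new=(7,14) → add node 18 parent=5 cost=15
19. q=(6,14) nearest=5 d=0 → coincident, reject
20. q=(8,13) nearest=18 d=1 new=(8,13) → add node 19 parent=18 cost=16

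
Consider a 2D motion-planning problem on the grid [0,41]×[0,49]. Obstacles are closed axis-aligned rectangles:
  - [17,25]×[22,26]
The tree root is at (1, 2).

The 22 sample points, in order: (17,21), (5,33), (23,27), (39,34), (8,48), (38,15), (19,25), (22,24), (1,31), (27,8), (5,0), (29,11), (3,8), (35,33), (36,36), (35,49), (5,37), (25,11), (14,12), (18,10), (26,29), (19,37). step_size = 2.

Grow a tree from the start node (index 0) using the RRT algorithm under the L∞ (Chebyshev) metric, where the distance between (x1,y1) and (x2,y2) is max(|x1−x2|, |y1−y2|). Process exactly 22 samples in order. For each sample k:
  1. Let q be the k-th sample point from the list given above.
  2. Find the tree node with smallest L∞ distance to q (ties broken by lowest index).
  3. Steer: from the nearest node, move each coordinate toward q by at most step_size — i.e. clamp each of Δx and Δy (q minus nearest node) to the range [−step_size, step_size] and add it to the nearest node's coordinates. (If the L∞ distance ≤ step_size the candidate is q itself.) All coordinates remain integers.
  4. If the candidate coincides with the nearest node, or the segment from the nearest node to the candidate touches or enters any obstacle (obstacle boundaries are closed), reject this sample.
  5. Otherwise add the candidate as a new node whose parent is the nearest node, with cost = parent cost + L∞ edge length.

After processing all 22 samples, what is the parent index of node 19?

Parent of node 19: 10

1. q=(17,21) nearest=0 d=19 new=(3,4) → add node 1 parent=0 cost=2
2. q=(5,33) nearest=1 d=29 new=(5,6) → add node 2 parent=1 cost=4
3. q=(23,27) nearest=2 d=21 new=(7,8) → add node 3 parent=2 cost=6
4. q=(39,34) nearest=3 d=32 new=(9,10) → add node 4 parent=3 cost=8
5. q=(8,48) nearest=4 d=38 new=(8,12) → add node 5 parent=4 cost=10
6. q=(38,15) nearest=4 d=29 new=(11,12) → add node 6 parent=4 cost=10
7. q=(19,25) nearest=5 d=13 new=(10,14) → add node 7 parent=5 cost=12
8. q=(22,24) nearest=6 d=12 new=(13,14) → add node 8 parent=6 cost=12
9. q=(1,31) nearest=7 d=17 new=(8,16) → add node 9 parent=7 cost=14
10. q=(27,8) nearest=8 d=14 new=(15,12) → add node 10 parent=8 cost=14
11. q=(5,0) nearest=0 d=4 new=(3,0) → add node 11 parent=0 cost=2
12. q=(29,11) nearest=10 d=14 new=(17,11) → add node 12 parent=10 cost=16
13. q=(3,8) nearest=2 d=2 new=(3,8) → add node 13 parent=2 cost=6
14. q=(35,33) nearest=10 d=21 new=(17,14) → add node 14 parent=10 cost=16
15. q=(36,36) nearest=14 d=22 new=(19,16) → add node 15 parent=14 cost=18
16. q=(35,49) nearest=9 d=33 new=(10,18) → add node 16 parent=9 cost=16
17. q=(5,37) nearest=16 d=19 new=(8,20) → add node 17 parent=16 cost=18
18. q=(25,11) nearest=15 d=6 new=(21,14) → add node 18 parent=15 cost=20
19. q=(14,12) nearest=10 d=1 new=(14,12) → add node 19 parent=10 cost=15
20. q=(18,10) nearest=12 d=1 new=(18,10) → add node 20 parent=12 cost=17
21. q=(26,29) nearest=15 d=13 new=(21,18) → add node 21 parent=15 cost=20
22. q=(19,37) nearest=17 d=17 new=(10,22) → add node 22 parent=17 cost=20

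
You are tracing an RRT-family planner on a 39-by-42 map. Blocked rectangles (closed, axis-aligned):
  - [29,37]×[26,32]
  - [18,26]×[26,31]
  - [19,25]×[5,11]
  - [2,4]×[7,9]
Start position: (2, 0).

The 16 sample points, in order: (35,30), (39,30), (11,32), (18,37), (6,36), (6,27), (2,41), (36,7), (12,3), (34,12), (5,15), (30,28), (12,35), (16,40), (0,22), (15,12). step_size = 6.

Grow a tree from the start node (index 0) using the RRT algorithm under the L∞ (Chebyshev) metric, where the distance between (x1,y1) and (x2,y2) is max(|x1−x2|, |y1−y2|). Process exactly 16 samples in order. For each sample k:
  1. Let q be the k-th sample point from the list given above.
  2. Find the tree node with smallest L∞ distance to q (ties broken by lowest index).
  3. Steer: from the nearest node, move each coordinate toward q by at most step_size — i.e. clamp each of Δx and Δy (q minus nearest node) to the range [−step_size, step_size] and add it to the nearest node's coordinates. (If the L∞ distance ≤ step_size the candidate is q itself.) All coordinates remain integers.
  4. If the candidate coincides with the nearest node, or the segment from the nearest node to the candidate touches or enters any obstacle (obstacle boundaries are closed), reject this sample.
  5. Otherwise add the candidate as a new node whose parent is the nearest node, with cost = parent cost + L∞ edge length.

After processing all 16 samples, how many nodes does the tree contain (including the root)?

1. q=(35,30) nearest=0 d=33 new=(8,6) → add node 1 parent=0 cost=6
2. q=(39,30) nearest=1 d=31 new=(14,12) → add node 2 parent=1 cost=12
3. q=(11,32) nearest=2 d=20 new=(11,18) → add node 3 parent=2 cost=18
4. q=(18,37) nearest=3 d=19 new=(17,24) → add node 4 parent=3 cost=24
5. q=(6,36) nearest=4 d=12 new=(11,30) → add node 5 parent=4 cost=30
6. q=(6,27) nearest=5 d=5 new=(6,27) → add node 6 parent=5 cost=35
7. q=(2,41) nearest=5 d=11 new=(5,36) → add node 7 parent=5 cost=36
8. q=(36,7) nearest=4 d=19 new=(23,18) → add node 8 parent=4 cost=30
9. q=(12,3) nearest=1 d=4 new=(12,3) → add node 9 parent=1 cost=10
10. q=(34,12) nearest=8 d=11 new=(29,12) → add node 10 parent=8 cost=36
11. q=(5,15) nearest=3 d=6 new=(5,15) → add node 11 parent=3 cost=24
12. q=(30,28) nearest=8 d=10 new=(29,24) → add node 12 parent=8 cost=36
13. q=(12,35) nearest=5 d=5 new=(12,35) → add node 13 parent=5 cost=35
14. q=(16,40) nearest=13 d=5 new=(16,40) → add node 14 parent=13 cost=40
15. q=(0,22) nearest=6 d=6 new=(0,22) → add node 15 parent=6 cost=41
16. q=(15,12) nearest=2 d=1 new=(15,12) → add node 16 parent=2 cost=13

Node count: 17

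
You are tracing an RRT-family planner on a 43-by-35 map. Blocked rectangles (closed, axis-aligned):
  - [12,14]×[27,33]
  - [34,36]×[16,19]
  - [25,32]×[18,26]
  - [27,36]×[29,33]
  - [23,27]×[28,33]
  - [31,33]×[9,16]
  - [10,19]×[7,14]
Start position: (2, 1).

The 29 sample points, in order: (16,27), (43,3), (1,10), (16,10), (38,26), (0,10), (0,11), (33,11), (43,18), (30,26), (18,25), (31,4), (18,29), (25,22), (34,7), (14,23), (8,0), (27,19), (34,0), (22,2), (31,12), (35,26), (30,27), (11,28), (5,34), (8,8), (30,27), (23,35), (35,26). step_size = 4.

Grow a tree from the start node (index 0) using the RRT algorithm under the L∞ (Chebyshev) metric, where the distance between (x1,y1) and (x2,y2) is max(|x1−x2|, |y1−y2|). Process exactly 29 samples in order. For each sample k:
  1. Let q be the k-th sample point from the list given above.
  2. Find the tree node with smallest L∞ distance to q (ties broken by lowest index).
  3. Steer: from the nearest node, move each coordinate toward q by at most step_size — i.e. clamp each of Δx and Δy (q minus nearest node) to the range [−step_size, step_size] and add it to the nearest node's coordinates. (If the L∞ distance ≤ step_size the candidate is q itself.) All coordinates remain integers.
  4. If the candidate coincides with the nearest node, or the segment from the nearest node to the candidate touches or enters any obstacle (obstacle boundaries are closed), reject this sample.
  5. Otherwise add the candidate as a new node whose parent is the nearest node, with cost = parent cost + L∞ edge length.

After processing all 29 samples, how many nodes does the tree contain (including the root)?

1. q=(16,27) nearest=0 d=26 new=(6,5) → add node 1 parent=0 cost=4
2. q=(43,3) nearest=1 d=37 new=(10,3) → add node 2 parent=1 cost=8
3. q=(1,10) nearest=1 d=5 new=(2,9) → add node 3 parent=1 cost=8
4. q=(16,10) nearest=2 d=7 new=(14,7) → blocked by [10,19]×[7,14], reject
5. q=(38,26) nearest=2 d=28 new=(14,7) → blocked by [10,19]×[7,14], reject
6. q=(0,10) nearest=3 d=2 new=(0,10) → add node 4 parent=3 cost=10
7. q=(0,11) nearest=4 d=1 new=(0,11) → add node 5 parent=4 cost=11
8. q=(33,11) nearest=2 d=23 new=(14,7) → blocked by [10,19]×[7,14], reject
9. q=(43,18) nearest=2 d=33 new=(14,7) → blocked by [10,19]×[7,14], reject
10. q=(30,26) nearest=2 d=23 new=(14,7) → blocked by [10,19]×[7,14], reject
11. q=(18,25) nearest=3 d=16 new=(6,13) → add node 6 parent=3 cost=12
12. q=(31,4) nearest=2 d=21 new=(14,4) → add node 7 parent=2 cost=12
13. q=(18,29) nearest=6 d=16 new=(10,17) → add node 8 parent=6 cost=16
14. q=(25,22) nearest=8 d=15 new=(14,21) → add node 9 parent=8 cost=20
15. q=(34,7) nearest=7 d=20 new=(18,7) → blocked by [10,19]×[7,14], reject
16. q=(14,23) nearest=9 d=2 new=(14,23) → add node 10 parent=9 cost=22
17. q=(8,0) nearest=2 d=3 new=(8,0) → add node 11 parent=2 cost=11
18. q=(27,19) nearest=9 d=13 new=(18,19) → add node 12 parent=9 cost=24
19. q=(34,0) nearest=12 d=19 new=(22,15) → add node 13 parent=12 cost=28
20. q=(22,2) nearest=7 d=8 new=(18,2) → add node 14 parent=7 cost=16
21. q=(31,12) nearest=13 d=9 new=(26,12) → add node 15 parent=13 cost=32
22. q=(35,26) nearest=13 d=13 new=(26,19) → blocked by [25,32]×[18,26], reject
23. q=(30,27) nearest=12 d=12 new=(22,23) → add node 16 parent=12 cost=28
24. q=(11,28) nearest=10 d=5 new=(11,27) → add node 17 parent=10 cost=26
25. q=(5,34) nearest=17 d=7 new=(7,31) → add node 18 parent=17 cost=30
26. q=(8,8) nearest=1 d=3 new=(8,8) → add node 19 parent=1 cost=7
27. q=(30,27) nearest=16 d=8 new=(26,27) → blocked by [25,32]×[18,26], reject
28. q=(23,35) nearest=10 d=12 new=(18,27) → add node 20 parent=10 cost=26
29. q=(35,26) nearest=13 d=13 new=(26,19) → blocked by [25,32]×[18,26], reject

Node count: 21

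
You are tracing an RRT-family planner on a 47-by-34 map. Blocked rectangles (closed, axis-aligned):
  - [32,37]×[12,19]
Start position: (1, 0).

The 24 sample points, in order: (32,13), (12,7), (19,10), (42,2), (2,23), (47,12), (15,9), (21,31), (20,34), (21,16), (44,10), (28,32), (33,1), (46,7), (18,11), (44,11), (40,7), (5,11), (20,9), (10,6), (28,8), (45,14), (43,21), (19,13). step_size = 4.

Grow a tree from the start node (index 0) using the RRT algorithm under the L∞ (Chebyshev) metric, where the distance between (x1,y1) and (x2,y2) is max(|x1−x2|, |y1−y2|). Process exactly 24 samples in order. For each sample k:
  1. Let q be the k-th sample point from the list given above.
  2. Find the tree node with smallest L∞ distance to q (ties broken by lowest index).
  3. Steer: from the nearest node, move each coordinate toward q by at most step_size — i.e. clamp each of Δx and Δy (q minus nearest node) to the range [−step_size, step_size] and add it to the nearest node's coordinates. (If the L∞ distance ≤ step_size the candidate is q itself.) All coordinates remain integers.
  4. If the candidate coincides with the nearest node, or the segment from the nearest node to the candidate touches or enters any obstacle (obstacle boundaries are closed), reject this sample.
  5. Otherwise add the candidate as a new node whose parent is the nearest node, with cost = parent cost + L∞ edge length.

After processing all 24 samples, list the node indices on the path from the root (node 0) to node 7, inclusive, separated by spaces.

Path: 0 1 2 3 7

1. q=(32,13) nearest=0 d=31 new=(5,4) → add node 1 parent=0 cost=4
2. q=(12,7) nearest=1 d=7 new=(9,7) → add node 2 parent=1 cost=8
3. q=(19,10) nearest=2 d=10 new=(13,10) → add node 3 parent=2 cost=12
4. q=(42,2) nearest=3 d=29 new=(17,6) → add node 4 parent=3 cost=16
5. q=(2,23) nearest=3 d=13 new=(9,14) → add node 5 parent=3 cost=16
6. q=(47,12) nearest=4 d=30 new=(21,10) → add node 6 parent=4 cost=20
7. q=(15,9) nearest=3 d=2 new=(15,9) → add node 7 parent=3 cost=14
8. q=(21,31) nearest=5 d=17 new=(13,18) → add node 8 parent=5 cost=20
9. q=(20,34) nearest=8 d=16 new=(17,22) → add node 9 parent=8 cost=24
10. q=(21,16) nearest=6 d=6 new=(21,14) → add node 10 parent=6 cost=24
11. q=(44,10) nearest=6 d=23 new=(25,10) → add node 11 parent=6 cost=24
12. q=(28,32) nearest=9 d=11 new=(21,26) → add node 12 parent=9 cost=28
13. q=(33,1) nearest=11 d=9 new=(29,6) → add node 13 parent=11 cost=28
14. q=(46,7) nearest=13 d=17 new=(33,7) → add node 14 parent=13 cost=32
15. q=(18,11) nearest=6 d=3 new=(18,11) → add node 15 parent=6 cost=23
16. q=(44,11) nearest=14 d=11 new=(37,11) → add node 16 parent=14 cost=36
17. q=(40,7) nearest=16 d=4 new=(40,7) → add node 17 parent=16 cost=40
18. q=(5,11) nearest=2 d=4 new=(5,11) → add node 18 parent=2 cost=12
19. q=(20,9) nearest=6 d=1 new=(20,9) → add node 19 parent=6 cost=21
20. q=(10,6) nearest=2 d=1 new=(10,6) → add node 20 parent=2 cost=9
21. q=(28,8) nearest=13 d=2 new=(28,8) → add node 21 parent=13 cost=30
22. q=(45,14) nearest=17 d=7 new=(44,11) → add node 22 parent=17 cost=44
23. q=(43,21) nearest=16 d=10 new=(41,15) → add node 23 parent=16 cost=40
24. q=(19,13) nearest=10 d=2 new=(19,13) → add node 24 parent=10 cost=26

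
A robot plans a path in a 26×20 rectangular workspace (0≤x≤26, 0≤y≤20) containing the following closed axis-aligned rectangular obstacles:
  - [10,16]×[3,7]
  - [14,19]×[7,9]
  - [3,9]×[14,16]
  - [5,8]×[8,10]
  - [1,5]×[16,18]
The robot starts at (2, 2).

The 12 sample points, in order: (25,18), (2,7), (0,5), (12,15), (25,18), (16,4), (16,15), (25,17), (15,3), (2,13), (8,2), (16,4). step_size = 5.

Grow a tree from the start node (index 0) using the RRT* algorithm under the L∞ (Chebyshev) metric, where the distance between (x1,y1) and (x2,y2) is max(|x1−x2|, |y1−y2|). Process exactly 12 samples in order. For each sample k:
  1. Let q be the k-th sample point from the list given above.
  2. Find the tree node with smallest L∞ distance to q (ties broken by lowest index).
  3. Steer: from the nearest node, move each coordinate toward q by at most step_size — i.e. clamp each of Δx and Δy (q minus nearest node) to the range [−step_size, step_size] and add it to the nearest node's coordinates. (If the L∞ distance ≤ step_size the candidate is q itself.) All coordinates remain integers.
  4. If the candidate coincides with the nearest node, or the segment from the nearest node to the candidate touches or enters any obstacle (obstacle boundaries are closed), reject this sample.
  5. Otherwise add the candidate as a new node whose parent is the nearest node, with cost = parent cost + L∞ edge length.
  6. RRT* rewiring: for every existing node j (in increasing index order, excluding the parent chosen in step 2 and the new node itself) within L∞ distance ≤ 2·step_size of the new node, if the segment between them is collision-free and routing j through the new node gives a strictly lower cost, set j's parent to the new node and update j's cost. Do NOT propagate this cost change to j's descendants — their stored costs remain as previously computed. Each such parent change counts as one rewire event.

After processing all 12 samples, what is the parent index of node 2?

Parent of node 2: 0

1. q=(25,18) nearest=0 d=23 new=(7,7) → add node 1 parent=0 cost=5
2. q=(2,7) nearest=0 d=5 new=(2,7) → add node 2 parent=0 cost=5
3. q=(0,5) nearest=2 d=2 new=(0,5) → add node 3 parent=2 cost=7
4. q=(12,15) nearest=1 d=8 new=(12,12) → blocked by [5,8]×[8,10], reject
5. q=(25,18) nearest=1 d=18 new=(12,12) → blocked by [5,8]×[8,10], reject
6. q=(16,4) nearest=1 d=9 new=(12,4) → blocked by [10,16]×[3,7], reject
7. q=(16,15) nearest=1 d=9 new=(12,12) → blocked by [5,8]×[8,10], reject
8. q=(25,17) nearest=1 d=18 new=(12,12) → blocked by [5,8]×[8,10], reject
9. q=(15,3) nearest=1 d=8 new=(12,3) → blocked by [10,16]×[3,7], reject
10. q=(2,13) nearest=1 d=6 new=(2,12) → blocked by [5,8]×[8,10], reject
11. q=(8,2) nearest=1 d=5 new=(8,2) → add node 4 parent=1 cost=10
12. q=(16,4) nearest=4 d=8 new=(13,4) → blocked by [10,16]×[3,7], reject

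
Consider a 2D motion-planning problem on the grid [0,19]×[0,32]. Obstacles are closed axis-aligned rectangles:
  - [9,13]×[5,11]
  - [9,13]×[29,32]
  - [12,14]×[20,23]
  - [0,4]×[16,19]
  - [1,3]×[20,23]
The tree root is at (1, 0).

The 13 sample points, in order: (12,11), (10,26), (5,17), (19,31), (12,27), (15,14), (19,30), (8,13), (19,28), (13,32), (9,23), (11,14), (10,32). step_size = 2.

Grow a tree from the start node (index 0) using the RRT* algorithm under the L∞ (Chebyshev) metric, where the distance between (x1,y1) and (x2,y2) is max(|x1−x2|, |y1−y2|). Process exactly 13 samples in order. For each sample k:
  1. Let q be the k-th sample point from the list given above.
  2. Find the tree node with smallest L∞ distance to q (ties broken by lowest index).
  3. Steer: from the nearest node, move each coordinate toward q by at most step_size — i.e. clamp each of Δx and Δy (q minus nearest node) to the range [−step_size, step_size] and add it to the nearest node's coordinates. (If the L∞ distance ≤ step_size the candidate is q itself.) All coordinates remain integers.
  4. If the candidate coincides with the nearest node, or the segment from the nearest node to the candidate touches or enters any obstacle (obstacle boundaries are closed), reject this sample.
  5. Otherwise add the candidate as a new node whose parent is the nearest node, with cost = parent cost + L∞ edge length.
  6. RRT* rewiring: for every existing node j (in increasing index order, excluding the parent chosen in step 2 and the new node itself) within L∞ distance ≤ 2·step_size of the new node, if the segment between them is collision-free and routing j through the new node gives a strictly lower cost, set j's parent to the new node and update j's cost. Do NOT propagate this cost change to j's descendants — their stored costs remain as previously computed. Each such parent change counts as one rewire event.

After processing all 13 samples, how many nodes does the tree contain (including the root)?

Node count: 9

1. q=(12,11) nearest=0 d=11 new=(3,2) → add node 1 parent=0 cost=2
2. q=(10,26) nearest=1 d=24 new=(5,4) → add node 2 parent=1 cost=4
3. q=(5,17) nearest=2 d=13 new=(5,6) → add node 3 parent=2 cost=6
4. q=(19,31) nearest=3 d=25 new=(7,8) → add node 4 parent=3 cost=8
5. q=(12,27) nearest=4 d=19 new=(9,10) → blocked by [9,13]×[5,11], reject
6. q=(15,14) nearest=4 d=8 new=(9,10) → blocked by [9,13]×[5,11], reject
7. q=(19,30) nearest=4 d=22 new=(9,10) → blocked by [9,13]×[5,11], reject
8. q=(8,13) nearest=4 d=5 new=(8,10) → add node 5 parent=4 cost=10
9. q=(19,28) nearest=5 d=18 new=(10,12) → blocked by [9,13]×[5,11], reject
10. q=(13,32) nearest=5 d=22 new=(10,12) → blocked by [9,13]×[5,11], reject
11. q=(9,23) nearest=5 d=13 new=(9,12) → add node 6 parent=5 cost=12
12. q=(11,14) nearest=6 d=2 new=(11,14) → add node 7 parent=6 cost=14
13. q=(10,32) nearest=7 d=18 new=(10,16) → add node 8 parent=7 cost=16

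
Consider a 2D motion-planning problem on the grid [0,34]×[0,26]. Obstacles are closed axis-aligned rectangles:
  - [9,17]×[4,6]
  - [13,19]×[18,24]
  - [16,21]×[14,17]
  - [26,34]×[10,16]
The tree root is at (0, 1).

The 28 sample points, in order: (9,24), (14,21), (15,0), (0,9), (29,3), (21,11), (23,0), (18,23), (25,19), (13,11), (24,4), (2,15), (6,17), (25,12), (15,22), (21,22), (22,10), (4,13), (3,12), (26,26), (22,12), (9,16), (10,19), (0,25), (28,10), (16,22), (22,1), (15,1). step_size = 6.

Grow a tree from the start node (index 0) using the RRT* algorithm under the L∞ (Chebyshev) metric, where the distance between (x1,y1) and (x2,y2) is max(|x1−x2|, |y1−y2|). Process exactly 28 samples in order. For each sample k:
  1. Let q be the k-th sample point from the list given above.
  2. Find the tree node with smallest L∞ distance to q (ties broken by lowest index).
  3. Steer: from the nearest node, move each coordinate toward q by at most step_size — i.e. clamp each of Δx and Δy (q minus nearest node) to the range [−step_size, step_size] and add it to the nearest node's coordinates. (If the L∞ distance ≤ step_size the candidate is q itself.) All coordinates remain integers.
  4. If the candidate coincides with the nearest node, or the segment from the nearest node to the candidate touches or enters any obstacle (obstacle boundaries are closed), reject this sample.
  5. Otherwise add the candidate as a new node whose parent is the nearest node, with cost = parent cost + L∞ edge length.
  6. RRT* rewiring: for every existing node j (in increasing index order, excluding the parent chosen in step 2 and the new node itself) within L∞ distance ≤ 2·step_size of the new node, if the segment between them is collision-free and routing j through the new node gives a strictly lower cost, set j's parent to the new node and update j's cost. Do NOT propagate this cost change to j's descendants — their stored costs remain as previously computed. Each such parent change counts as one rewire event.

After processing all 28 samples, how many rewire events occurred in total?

1. q=(9,24) nearest=0 d=23 new=(6,7) → add node 1 parent=0 cost=6
2. q=(14,21) nearest=1 d=14 new=(12,13) → add node 2 parent=1 cost=12
3. q=(15,0) nearest=1 d=9 new=(12,1) → blocked by [9,17]×[4,6], reject
4. q=(0,9) nearest=1 d=6 new=(0,9) → add node 3 parent=1 cost=12
5. q=(29,3) nearest=2 d=17 new=(18,7) → add node 4 parent=2 cost=18
6. q=(21,11) nearest=4 d=4 new=(21,11) → add node 5 parent=4 cost=22
7. q=(23,0) nearest=4 d=7 new=(23,1) → add node 6 parent=4 cost=24
8. q=(18,23) nearest=2 d=10 new=(18,19) → blocked by [13,19]×[18,24], reject
9. q=(25,19) nearest=5 d=8 new=(25,17) → add node 7 parent=5 cost=28
10. q=(13,11) nearest=2 d=2 new=(13,11) → add node 8 parent=2 cost=14
11. q=(24,4) nearest=6 d=3 new=(24,4) → add node 9 parent=6 cost=27
12. q=(2,15) nearest=3 d=6 new=(2,15) → add node 10 parent=3 cost=18
13. q=(6,17) nearest=10 d=4 new=(6,17) → add node 11 parent=10 cost=22
14. q=(25,12) nearest=5 d=4 new=(25,12) → add node 12 parent=5 cost=26
15. q=(15,22) nearest=2 d=9 new=(15,19) → blocked by [13,19]×[18,24], reject
16. q=(21,22) nearest=7 d=5 new=(21,22) → add node 13 parent=7 cost=33
17. q=(22,10) nearest=5 d=1 new=(22,10) → add node 14 parent=5 cost=23
18. q=(4,13) nearest=10 d=2 new=(4,13) → add node 15 parent=10 cost=20
19. q=(3,12) nearest=15 d=1 new=(3,12) → add node 16 parent=15 cost=21
20. q=(26,26) nearest=13 d=5 new=(26,26) → add node 17 parent=13 cost=38
21. q=(22,12) nearest=5 d=1 new=(22,12) → add node 18 parent=5 cost=23
22. q=(9,16) nearest=2 d=3 new=(9,16) → add node 19 parent=2 cost=15; rewire 11→19 (18<22)
23. q=(10,19) nearest=19 d=3 new=(10,19) → add node 20 parent=19 cost=18
24. q=(0,25) nearest=11 d=8 new=(0,23) → add node 21 parent=11 cost=24
25. q=(28,10) nearest=12 d=3 new=(28,10) → blocked by [26,34]×[10,16], reject
26. q=(16,22) nearest=13 d=5 new=(16,22) → blocked by [13,19]×[18,24], reject
27. q=(22,1) nearest=6 d=1 new=(22,1) → add node 22 parent=6 cost=25
28. q=(15,1) nearest=4 d=6 new=(15,1) → blocked by [9,17]×[4,6], reject

Rewire events: 1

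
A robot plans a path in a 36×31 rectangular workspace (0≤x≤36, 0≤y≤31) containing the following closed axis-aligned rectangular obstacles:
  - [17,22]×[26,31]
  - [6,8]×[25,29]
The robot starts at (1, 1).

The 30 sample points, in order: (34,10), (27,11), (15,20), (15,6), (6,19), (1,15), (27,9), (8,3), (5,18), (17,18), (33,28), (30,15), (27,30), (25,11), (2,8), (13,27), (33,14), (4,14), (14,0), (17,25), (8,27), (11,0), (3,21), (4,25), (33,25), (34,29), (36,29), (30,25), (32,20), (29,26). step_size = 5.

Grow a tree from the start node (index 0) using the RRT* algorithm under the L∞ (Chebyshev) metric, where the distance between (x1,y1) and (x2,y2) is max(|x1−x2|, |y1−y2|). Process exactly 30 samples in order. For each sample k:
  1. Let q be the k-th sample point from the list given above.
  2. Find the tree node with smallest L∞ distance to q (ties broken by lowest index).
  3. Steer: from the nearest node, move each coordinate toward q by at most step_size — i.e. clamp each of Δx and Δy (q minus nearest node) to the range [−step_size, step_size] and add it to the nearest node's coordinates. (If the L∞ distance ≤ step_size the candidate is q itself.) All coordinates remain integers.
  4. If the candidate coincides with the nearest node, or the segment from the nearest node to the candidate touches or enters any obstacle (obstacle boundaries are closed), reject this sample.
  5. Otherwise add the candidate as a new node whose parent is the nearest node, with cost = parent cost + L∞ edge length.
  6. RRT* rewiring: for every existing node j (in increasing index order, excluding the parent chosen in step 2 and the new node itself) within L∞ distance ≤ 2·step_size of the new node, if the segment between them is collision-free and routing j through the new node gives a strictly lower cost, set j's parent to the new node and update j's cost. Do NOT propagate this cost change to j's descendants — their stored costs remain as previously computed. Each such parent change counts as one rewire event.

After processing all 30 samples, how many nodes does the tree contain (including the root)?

1. q=(34,10) nearest=0 d=33 new=(6,6) → add node 1 parent=0 cost=5
2. q=(27,11) nearest=1 d=21 new=(11,11) → add node 2 parent=1 cost=10
3. q=(15,20) nearest=2 d=9 new=(15,16) → add node 3 parent=2 cost=15
4. q=(15,6) nearest=2 d=5 new=(15,6) → add node 4 parent=2 cost=15
5. q=(6,19) nearest=2 d=8 new=(6,16) → add node 5 parent=2 cost=15
6. q=(1,15) nearest=5 d=5 new=(1,15) → add node 6 parent=5 cost=20
7. q=(27,9) nearest=3 d=12 new=(20,11) → add node 7 parent=3 cost=20
8. q=(8,3) nearest=1 d=3 new=(8,3) → add node 8 parent=1 cost=8
9. q=(5,18) nearest=5 d=2 new=(5,18) → add node 9 parent=5 cost=17
10. q=(17,18) nearest=3 d=2 new=(17,18) → add node 10 parent=3 cost=17
11. q=(33,28) nearest=10 d=16 new=(22,23) → add node 11 parent=10 cost=22
12. q=(30,15) nearest=11 d=8 new=(27,18) → add node 12 parent=11 cost=27
13. q=(27,30) nearest=11 d=7 new=(27,28) → add node 13 parent=11 cost=27
14. q=(25,11) nearest=7 d=5 new=(25,11) → add node 14 parent=7 cost=25
15. q=(2,8) nearest=1 d=4 new=(2,8) → add node 15 parent=1 cost=9; rewire 6→15 (16<20)
16. q=(13,27) nearest=9 d=9 new=(10,23) → add node 16 parent=9 cost=22
17. q=(33,14) nearest=12 d=6 new=(32,14) → add node 17 parent=12 cost=32
18. q=(4,14) nearest=5 d=2 new=(4,14) → add node 18 parent=5 cost=17
19. q=(14,0) nearest=4 d=6 new=(14,1) → add node 19 parent=4 cost=20
20. q=(17,25) nearest=11 d=5 new=(17,25) → add node 20 parent=11 cost=27
21. q=(8,27) nearest=16 d=4 new=(8,27) → blocked by [6,8]×[25,29], reject
22. q=(11,0) nearest=8 d=3 new=(11,0) → add node 21 parent=8 cost=11; rewire 19→21 (14<20)
23. q=(3,21) nearest=9 d=3 new=(3,21) → add node 22 parent=9 cost=20
24. q=(4,25) nearest=22 d=4 new=(4,25) → add node 23 parent=22 cost=24
25. q=(33,25) nearest=13 d=6 new=(32,25) → add node 24 parent=13 cost=32
26. q=(34,29) nearest=24 d=4 new=(34,29) → add node 25 parent=24 cost=36
27. q=(36,29) nearest=25 d=2 new=(36,29) → add node 26 parent=25 cost=38
28. q=(30,25) nearest=24 d=2 new=(30,25) → add node 27 parent=24 cost=34
29. q=(32,20) nearest=12 d=5 new=(32,20) → add node 28 parent=12 cost=32
30. q=(29,26) nearest=27 d=1 new=(29,26) → add node 29 parent=27 cost=35

Node count: 30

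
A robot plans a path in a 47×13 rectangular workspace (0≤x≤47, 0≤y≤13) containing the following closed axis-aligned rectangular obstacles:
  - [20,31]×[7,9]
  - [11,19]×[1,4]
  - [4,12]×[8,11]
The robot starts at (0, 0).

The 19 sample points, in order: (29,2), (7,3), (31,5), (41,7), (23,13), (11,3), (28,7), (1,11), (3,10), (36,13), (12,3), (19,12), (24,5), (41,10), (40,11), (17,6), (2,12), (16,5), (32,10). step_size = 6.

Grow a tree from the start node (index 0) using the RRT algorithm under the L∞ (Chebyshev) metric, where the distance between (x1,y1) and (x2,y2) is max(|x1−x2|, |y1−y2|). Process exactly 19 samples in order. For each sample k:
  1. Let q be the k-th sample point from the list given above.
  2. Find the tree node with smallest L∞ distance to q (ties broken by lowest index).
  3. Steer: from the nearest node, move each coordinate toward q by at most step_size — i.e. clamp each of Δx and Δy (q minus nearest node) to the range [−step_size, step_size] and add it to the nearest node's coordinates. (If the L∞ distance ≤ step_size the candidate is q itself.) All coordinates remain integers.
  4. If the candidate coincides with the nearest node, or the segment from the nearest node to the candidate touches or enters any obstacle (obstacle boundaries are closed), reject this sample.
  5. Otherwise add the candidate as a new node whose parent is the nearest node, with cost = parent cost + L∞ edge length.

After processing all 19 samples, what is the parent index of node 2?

Parent of node 2: 1

1. q=(29,2) nearest=0 d=29 new=(6,2) → add node 1 parent=0 cost=6
2. q=(7,3) nearest=1 d=1 new=(7,3) → add node 2 parent=1 cost=7
3. q=(31,5) nearest=2 d=24 new=(13,5) → add node 3 parent=2 cost=13
4. q=(41,7) nearest=3 d=28 new=(19,7) → add node 4 parent=3 cost=19
5. q=(23,13) nearest=4 d=6 new=(23,13) → blocked by [20,31]×[7,9], reject
6. q=(11,3) nearest=3 d=2 new=(11,3) → blocked by [11,19]×[1,4], reject
7. q=(28,7) nearest=4 d=9 new=(25,7) → blocked by [20,31]×[7,9], reject
8. q=(1,11) nearest=2 d=8 new=(1,9) → add node 5 parent=2 cost=13
9. q=(3,10) nearest=5 d=2 new=(3,10) → add node 6 parent=5 cost=15
10. q=(36,13) nearest=4 d=17 new=(25,13) → blocked by [20,31]×[7,9], reject
11. q=(12,3) nearest=3 d=2 new=(12,3) → blocked by [11,19]×[1,4], reject
12. q=(19,12) nearest=4 d=5 new=(19,12) → add node 7 parent=4 cost=24
13. q=(24,5) nearest=4 d=5 new=(24,5) → add node 8 parent=4 cost=24
14. q=(41,10) nearest=8 d=17 new=(30,10) → blocked by [20,31]×[7,9], reject
15. q=(40,11) nearest=8 d=16 new=(30,11) → blocked by [20,31]×[7,9], reject
16. q=(17,6) nearest=4 d=2 new=(17,6) → add node 9 parent=4 cost=21
17. q=(2,12) nearest=6 d=2 new=(2,12) → add node 10 parent=6 cost=17
18. q=(16,5) nearest=9 d=1 new=(16,5) → add node 11 parent=9 cost=22
19. q=(32,10) nearest=8 d=8 new=(30,10) → blocked by [20,31]×[7,9], reject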